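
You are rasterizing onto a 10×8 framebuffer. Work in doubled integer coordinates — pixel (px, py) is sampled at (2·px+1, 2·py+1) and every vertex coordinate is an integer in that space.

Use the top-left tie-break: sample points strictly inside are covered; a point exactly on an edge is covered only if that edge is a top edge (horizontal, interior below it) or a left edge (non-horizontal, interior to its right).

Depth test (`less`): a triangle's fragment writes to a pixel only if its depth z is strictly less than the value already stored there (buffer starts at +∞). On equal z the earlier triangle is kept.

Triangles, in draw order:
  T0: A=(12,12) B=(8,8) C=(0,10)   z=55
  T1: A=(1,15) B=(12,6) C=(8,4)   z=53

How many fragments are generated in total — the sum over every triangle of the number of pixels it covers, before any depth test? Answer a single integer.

T0:
  2·area = 40  (B↔C swapped to make it positive)
  edge (12, 12)→(0, 10): d=(-12,-2) top-left  bias=+0
  edge (0, 10)→(8, 8): d=(8,-2) top-left  bias=+0
  edge (8, 8)→(12, 12): d=(4,4) right/bottom  bias=-1
    (0,0)@(1, 1): e=[110,-70,0] → ·  [on edge]
    (1,1)@(3, 3): e=[90,-50,0] → ·  [on edge]
    (2,2)@(5, 5): e=[70,-30,0] → ·  [on edge]
    (3,3)@(7, 7): e=[50,-10,0] → ·  [on edge]
    (2,4)@(5, 9): e=[22,2,16] → █
    (3,4)@(7, 9): e=[26,6,8] → █
    (4,4)@(9, 9): e=[30,10,0] → ·  [on edge]
    (2,5)@(5, 11): e=[-2,18,24] → ·
    (3,5)@(7, 11): e=[2,22,16] → █
    (4,5)@(9, 11): e=[6,26,8] → █
    (5,5)@(11, 11): e=[10,30,0] → ·  [on edge]
    (3,6)@(7, 13): e=[-22,38,24] → ·
    (6,6)@(13, 13): e=[-10,50,0] → ·  [on edge]
    (7,7)@(15, 15): e=[-30,70,0] → ·  [on edge]
  covered (4 px):
    · · · · · · · · · ·
    · · · · · · · · · ·
    · · · · · · · · · ·
    · · · · · · · · · ·
    · · █ █ · · · · · ·
    · · · █ █ · · · · ·
    · · · · · · · · · ·
    · · · · · · · · · ·
T1:
  2·area = 58  (B↔C swapped to make it positive)
  edge (1, 15)→(8, 4): d=(7,-11) top-left  bias=+0
  edge (8, 4)→(12, 6): d=(4,2) right/bottom  bias=-1
  edge (12, 6)→(1, 15): d=(-11,9) right/bottom  bias=-1
    (4,2)@(9, 5): e=[18,2,38] → █
    (5,2)@(11, 5): e=[40,-2,20] → ·
    (3,3)@(7, 7): e=[10,14,34] → █
    (5,3)@(11, 7): e=[54,6,-2] → ·
    (2,4)@(5, 9): e=[2,26,30] → █
    (4,4)@(9, 9): e=[46,18,-6] → ·
    (2,5)@(5, 11): e=[16,34,8] → █
    (3,5)@(7, 11): e=[38,30,-10] → ·
    (1,6)@(3, 13): e=[8,46,4] → █
    (2,6)@(5, 13): e=[30,42,-14] → ·
    (0,7)@(1, 15): e=[0,58,0] → ·  [on edge]
    (1,7)@(3, 15): e=[22,54,-18] → ·
  covered (7 px):
    · · · · · · · · · ·
    · · · · · · · · · ·
    · · · · █ · · · · ·
    · · · █ █ · · · · ·
    · · █ █ · · · · · ·
    · · █ · · · · · · ·
    · █ · · · · · · · ·
    · · · · · · · · · ·

Result: 11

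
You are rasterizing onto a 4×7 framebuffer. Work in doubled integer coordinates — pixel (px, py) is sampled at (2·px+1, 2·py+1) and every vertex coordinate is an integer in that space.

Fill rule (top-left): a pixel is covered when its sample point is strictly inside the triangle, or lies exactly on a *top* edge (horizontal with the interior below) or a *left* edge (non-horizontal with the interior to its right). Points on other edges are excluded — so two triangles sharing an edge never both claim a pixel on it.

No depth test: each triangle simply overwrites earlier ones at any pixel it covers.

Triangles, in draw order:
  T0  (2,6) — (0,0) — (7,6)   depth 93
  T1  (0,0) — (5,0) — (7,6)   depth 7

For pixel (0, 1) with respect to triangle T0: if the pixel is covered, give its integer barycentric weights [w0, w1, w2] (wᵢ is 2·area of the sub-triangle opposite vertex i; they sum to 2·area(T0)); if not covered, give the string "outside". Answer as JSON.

T0:
  2·area = 30
  edge (2, 6)→(0, 0): d=(-2,-6) top-left  bias=+0
  edge (0, 0)→(7, 6): d=(7,6) right/bottom  bias=-1
  edge (7, 6)→(2, 6): d=(-5,0) right/bottom  bias=-1
    (0,0)@(1, 1): e=[4,1,25] → █
    (1,0)@(3, 1): e=[16,-11,25] → ·
    (0,1)@(1, 3): e=[0,15,15] → █  [on edge]
    (1,1)@(3, 3): e=[12,3,15] → █
    (2,1)@(5, 3): e=[24,-9,15] → ·
    (0,2)@(1, 5): e=[-4,29,5] → ·
    (1,2)@(3, 5): e=[8,17,5] → █
    (2,2)@(5, 5): e=[20,5,5] → █
    (3,2)@(7, 5): e=[32,-7,5] → ·
    (1,3)@(3, 7): e=[4,31,-5] → ·
    (2,3)@(5, 7): e=[16,19,-5] → ·
    (1,4)@(3, 9): e=[0,45,-15] → ·  [on edge]
  covered (5 px):
    █ · · ·
    █ █ · ·
    · █ █ ·
    · · · ·
    · · · ·
    · · · ·
    · · · ·
T1:
  2·area = 30
  edge (0, 0)→(5, 0): d=(5,0) top-left  bias=+0
  edge (5, 0)→(7, 6): d=(2,6) right/bottom  bias=-1
  edge (7, 6)→(0, 0): d=(-7,-6) top-left  bias=+0
    (1,0)@(3, 1): e=[5,14,11] → █
    (2,0)@(5, 1): e=[5,2,23] → █
    (3,0)@(7, 1): e=[5,-10,35] → ·
    (1,1)@(3, 3): e=[15,18,-3] → ·
    (2,1)@(5, 3): e=[15,6,9] → █
    (3,1)@(7, 3): e=[15,-6,21] → ·
    (2,2)@(5, 5): e=[25,10,-5] → ·
  covered (3 px):
    · █ █ ·
    · · █ ·
    · · · ·
    · · · ·
    · · · ·
    · · · ·
    · · · ·

Final: [15,15,0]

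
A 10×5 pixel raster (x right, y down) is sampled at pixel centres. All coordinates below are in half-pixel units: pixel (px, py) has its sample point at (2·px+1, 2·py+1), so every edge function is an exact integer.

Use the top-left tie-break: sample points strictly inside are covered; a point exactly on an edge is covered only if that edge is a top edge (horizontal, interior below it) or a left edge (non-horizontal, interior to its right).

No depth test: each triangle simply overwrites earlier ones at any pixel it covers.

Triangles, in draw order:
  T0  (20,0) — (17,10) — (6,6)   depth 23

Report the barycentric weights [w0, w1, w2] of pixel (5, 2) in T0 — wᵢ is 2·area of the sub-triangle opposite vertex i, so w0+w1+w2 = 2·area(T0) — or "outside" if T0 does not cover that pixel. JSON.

T0:
  2·area = 122
  edge (20, 0)→(17, 10): d=(-3,10) right/bottom  bias=-1
  edge (17, 10)→(6, 6): d=(-11,-4) top-left  bias=+0
  edge (6, 6)→(20, 0): d=(14,-6) top-left  bias=+0
    (9,0)@(19, 1): e=[7,107,8] → #
    (6,1)@(13, 3): e=[61,61,0] → #  [on edge]
    (7,1)@(15, 3): e=[41,69,12] → #
    (8,1)@(17, 3): e=[21,77,24] → #
    (4,2)@(9, 5): e=[95,23,4] → #
    (5,2)@(11, 5): e=[75,31,16] → #
    (9,2)@(19, 5): e=[-5,63,64] → ·
    (4,3)@(9, 7): e=[89,1,32] → #
    (9,3)@(19, 7): e=[-11,41,92] → ·
    (4,4)@(9, 9): e=[83,-21,60] → ·
    (5,4)@(11, 9): e=[63,-13,72] → ·
    (6,4)@(13, 9): e=[43,-5,84] → ·
  covered (17 px):
    · · · · · · · · · #
    · · · · · · # # # #
    · · · · # # # # # ·
    · · · · # # # # # ·
    · · · · · · · # # ·

Final: [31,16,75]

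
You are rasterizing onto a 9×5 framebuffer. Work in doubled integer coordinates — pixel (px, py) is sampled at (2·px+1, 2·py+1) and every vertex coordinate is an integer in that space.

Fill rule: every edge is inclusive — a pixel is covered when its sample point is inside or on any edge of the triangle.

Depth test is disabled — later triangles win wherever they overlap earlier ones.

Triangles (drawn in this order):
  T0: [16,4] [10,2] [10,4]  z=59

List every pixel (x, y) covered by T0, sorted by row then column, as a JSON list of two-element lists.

T0:
  2·area = 12  (B↔C swapped to make it positive)
  edge (16, 4)→(10, 4): d=(-6,0) inclusive
  edge (10, 4)→(10, 2): d=(0,-2) inclusive
  edge (10, 2)→(16, 4): d=(6,2) inclusive
    (3,0)@(7, 1): e=[18,-6,0] → ·  [on edge]
    (5,1)@(11, 3): e=[6,2,4] → #
    (6,1)@(13, 3): e=[6,6,0] → #  [on edge]
    (7,1)@(15, 3): e=[6,10,-4] → ·
    (5,2)@(11, 5): e=[-6,2,16] → ·
    (6,2)@(13, 5): e=[-6,6,12] → ·
  covered (2 px):
    · · · · · · · · ·
    · · · · · # # · ·
    · · · · · · · · ·
    · · · · · · · · ·
    · · · · · · · · ·

Answer: [[5,1],[6,1]]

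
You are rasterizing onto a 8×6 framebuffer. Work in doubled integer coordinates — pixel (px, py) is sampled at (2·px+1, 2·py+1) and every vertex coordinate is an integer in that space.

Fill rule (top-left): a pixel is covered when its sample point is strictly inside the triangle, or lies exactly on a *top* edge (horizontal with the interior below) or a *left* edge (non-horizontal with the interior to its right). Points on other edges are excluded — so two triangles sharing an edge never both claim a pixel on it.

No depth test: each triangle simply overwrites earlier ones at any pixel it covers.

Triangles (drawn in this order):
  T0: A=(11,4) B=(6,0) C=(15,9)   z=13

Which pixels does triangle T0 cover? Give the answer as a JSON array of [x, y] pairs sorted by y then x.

T0:
  2·area = 9  (B↔C swapped to make it positive)
  edge (11, 4)→(15, 9): d=(4,5) right/bottom  bias=-1
  edge (15, 9)→(6, 0): d=(-9,-9) top-left  bias=+0
  edge (6, 0)→(11, 4): d=(5,4) right/bottom  bias=-1
    (3,0)@(7, 1): e=[8,0,1] → X  [on edge]
    (4,0)@(9, 1): e=[-2,18,-7] → .
    (3,1)@(7, 3): e=[16,-18,11] → .
    (4,1)@(9, 3): e=[6,0,3] → X  [on edge]
    (5,1)@(11, 3): e=[-4,18,-5] → .
    (4,2)@(9, 5): e=[14,-18,13] → .
    (5,2)@(11, 5): e=[4,0,5] → X  [on edge]
    (6,2)@(13, 5): e=[-6,18,-3] → .
    (5,3)@(11, 7): e=[12,-18,15] → .
    (6,3)@(13, 7): e=[2,0,7] → X  [on edge]
    (7,3)@(15, 7): e=[-8,18,-1] → .
    (6,4)@(13, 9): e=[10,-18,17] → .
    (7,4)@(15, 9): e=[0,0,9] → .  [on edge]
  covered (4 px):
    . . . X . . . .
    . . . . X . . .
    . . . . . X . .
    . . . . . . X .
    . . . . . . . .
    . . . . . . . .

Final: [[3,0],[4,1],[5,2],[6,3]]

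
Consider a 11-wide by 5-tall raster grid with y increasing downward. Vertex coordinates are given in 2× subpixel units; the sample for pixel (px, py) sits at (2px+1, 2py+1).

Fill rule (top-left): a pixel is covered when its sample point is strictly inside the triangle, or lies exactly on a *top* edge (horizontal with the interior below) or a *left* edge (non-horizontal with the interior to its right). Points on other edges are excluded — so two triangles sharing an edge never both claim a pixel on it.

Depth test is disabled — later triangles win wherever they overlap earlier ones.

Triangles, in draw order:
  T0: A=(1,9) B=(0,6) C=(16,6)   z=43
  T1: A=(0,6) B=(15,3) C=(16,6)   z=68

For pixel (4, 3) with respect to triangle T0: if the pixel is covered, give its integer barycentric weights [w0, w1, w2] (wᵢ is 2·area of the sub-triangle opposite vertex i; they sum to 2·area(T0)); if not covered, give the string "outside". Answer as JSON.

T0:
  2·area = 48
  edge (1, 9)→(0, 6): d=(-1,-3) top-left  bias=+0
  edge (0, 6)→(16, 6): d=(16,0) top-left  bias=+0
  edge (16, 6)→(1, 9): d=(-15,3) right/bottom  bias=-1
    (10,2)@(21, 5): e=[64,-16,0] → ·  [on edge]
    (0,3)@(1, 7): e=[2,16,30] → #
    (1,3)@(3, 7): e=[8,16,24] → #
    (2,3)@(5, 7): e=[14,16,18] → #
    (3,3)@(7, 7): e=[20,16,12] → #
    (4,3)@(9, 7): e=[26,16,6] → #
    (5,3)@(11, 7): e=[32,16,0] → ·  [on edge]
    (0,4)@(1, 9): e=[0,48,0] → ·  [on edge]
    (1,4)@(3, 9): e=[6,48,-6] → ·
    (2,4)@(5, 9): e=[12,48,-12] → ·
    (3,4)@(7, 9): e=[18,48,-18] → ·
    (4,4)@(9, 9): e=[24,48,-24] → ·
  covered (5 px):
    · · · · · · · · · · ·
    · · · · · · · · · · ·
    · · · · · · · · · · ·
    # # # # # · · · · · ·
    · · · · · · · · · · ·
T1:
  2·area = 48
  edge (0, 6)→(15, 3): d=(15,-3) top-left  bias=+0
  edge (15, 3)→(16, 6): d=(1,3) right/bottom  bias=-1
  edge (16, 6)→(0, 6): d=(-16,0) right/bottom  bias=-1
    (7,1)@(15, 3): e=[0,0,48] → ·  [on edge]
    (2,2)@(5, 5): e=[0,32,16] → #  [on edge]
    (3,2)@(7, 5): e=[6,26,16] → #
    (4,2)@(9, 5): e=[12,20,16] → #
    (5,2)@(11, 5): e=[18,14,16] → #
    (6,2)@(13, 5): e=[24,8,16] → #
    (7,2)@(15, 5): e=[30,2,16] → #
    (8,2)@(17, 5): e=[36,-4,16] → ·
    (2,3)@(5, 7): e=[30,34,-16] → ·
    (3,3)@(7, 7): e=[36,28,-16] → ·
    (4,3)@(9, 7): e=[42,22,-16] → ·
    (5,3)@(11, 7): e=[48,16,-16] → ·
    (8,4)@(17, 9): e=[96,0,-48] → ·  [on edge]
  covered (6 px):
    · · · · · · · · · · ·
    · · · · · · · · · · ·
    · · # # # # # # · · ·
    · · · · · · · · · · ·
    · · · · · · · · · · ·

Final: [16,6,26]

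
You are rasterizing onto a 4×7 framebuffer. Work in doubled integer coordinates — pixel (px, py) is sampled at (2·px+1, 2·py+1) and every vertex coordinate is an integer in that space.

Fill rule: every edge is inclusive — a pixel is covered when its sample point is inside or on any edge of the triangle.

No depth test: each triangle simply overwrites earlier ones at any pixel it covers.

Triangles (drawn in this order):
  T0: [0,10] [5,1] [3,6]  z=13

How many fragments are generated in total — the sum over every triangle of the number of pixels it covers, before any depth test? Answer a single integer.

T0:
  2·area = 7
  edge (0, 10)→(5, 1): d=(5,-9) inclusive
  edge (5, 1)→(3, 6): d=(-2,5) inclusive
  edge (3, 6)→(0, 10): d=(-3,4) inclusive
    (2,0)@(5, 1): e=[0,0,7] → █  [on edge]
    (3,0)@(7, 1): e=[18,-10,-1] → ·
    (2,1)@(5, 3): e=[10,-4,1] → ·
    (1,2)@(3, 5): e=[2,2,3] → █
    (2,2)@(5, 5): e=[20,-8,-5] → ·
    (1,3)@(3, 7): e=[12,-2,-3] → ·
    (0,5)@(1, 11): e=[14,0,-7] → ·  [on edge]
  covered (2 px):
    · · █ ·
    · · · ·
    · █ · ·
    · · · ·
    · · · ·
    · · · ·
    · · · ·

Final: 2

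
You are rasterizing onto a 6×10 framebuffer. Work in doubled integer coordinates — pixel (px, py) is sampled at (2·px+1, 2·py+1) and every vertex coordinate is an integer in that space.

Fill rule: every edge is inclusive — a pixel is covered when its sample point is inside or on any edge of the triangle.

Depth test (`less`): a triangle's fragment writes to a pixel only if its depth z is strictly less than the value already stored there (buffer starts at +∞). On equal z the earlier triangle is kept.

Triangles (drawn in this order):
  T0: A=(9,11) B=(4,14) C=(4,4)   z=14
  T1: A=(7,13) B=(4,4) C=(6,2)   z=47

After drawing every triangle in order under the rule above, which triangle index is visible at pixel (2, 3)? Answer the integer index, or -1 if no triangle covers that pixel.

T0:
  2·area = 50
  edge (9, 11)→(4, 14): d=(-5,3) inclusive
  edge (4, 14)→(4, 4): d=(0,-10) inclusive
  edge (4, 4)→(9, 11): d=(5,7) inclusive
    (2,3)@(5, 7): e=[32,10,8] → #
    (3,3)@(7, 7): e=[26,30,-6] → ·
    (2,4)@(5, 9): e=[22,10,18] → #
    (3,4)@(7, 9): e=[16,30,4] → #
    (4,4)@(9, 9): e=[10,50,-10] → ·
    (2,5)@(5, 11): e=[12,10,28] → #
    (4,5)@(9, 11): e=[0,50,0] → #  [on edge]
    (5,5)@(11, 11): e=[-6,70,-14] → ·
    (2,6)@(5, 13): e=[2,10,38] → #
    (3,6)@(7, 13): e=[-4,30,24] → ·
    (4,6)@(9, 13): e=[-10,50,10] → ·
    (2,7)@(5, 15): e=[-8,10,48] → ·
  covered (7 px):
    · · · · · ·
    · · · · · ·
    · · · · · ·
    · · # · · ·
    · · # # · ·
    · · # # # ·
    · · # · · ·
    · · · · · ·
    · · · · · ·
    · · · · · ·
T1:
  2·area = 24
  edge (7, 13)→(4, 4): d=(-3,-9) inclusive
  edge (4, 4)→(6, 2): d=(2,-2) inclusive
  edge (6, 2)→(7, 13): d=(1,11) inclusive
    (1,0)@(3, 1): e=[0,-8,32] → ·  [on edge]
    (3,0)@(7, 1): e=[36,0,-12] → ·  [on edge]
    (2,1)@(5, 3): e=[12,0,12] → #  [on edge]
    (3,1)@(7, 3): e=[30,4,-10] → ·
    (1,2)@(3, 5): e=[-12,0,36] → ·  [on edge]
    (2,2)@(5, 5): e=[6,4,14] → #
    (3,2)@(7, 5): e=[24,8,-8] → ·
    (0,3)@(1, 7): e=[-36,0,60] → ·  [on edge]
    (2,3)@(5, 7): e=[0,8,16] → #  [on edge]
    (3,3)@(7, 7): e=[18,12,-6] → ·
    (2,4)@(5, 9): e=[-6,12,18] → ·
    (3,6)@(7, 13): e=[0,24,0] → #  [on edge]
    (4,9)@(9, 19): e=[0,40,-16] → ·  [on edge]
  covered (4 px):
    · · · · · ·
    · · # · · ·
    · · # · · ·
    · · # · · ·
    · · · · · ·
    · · · · · ·
    · · · # · ·
    · · · · · ·
    · · · · · ·
    · · · · · ·

Z-buffer (winner per pixel, '.' = empty):
  . . . . . .
  . . 1 . . .
  . . 1 . . .
  . . 0 . . .
  . . 0 0 . .
  . . 0 0 0 .
  . . 0 1 . .
  . . . . . .
  . . . . . .
  . . . . . .

Answer: 0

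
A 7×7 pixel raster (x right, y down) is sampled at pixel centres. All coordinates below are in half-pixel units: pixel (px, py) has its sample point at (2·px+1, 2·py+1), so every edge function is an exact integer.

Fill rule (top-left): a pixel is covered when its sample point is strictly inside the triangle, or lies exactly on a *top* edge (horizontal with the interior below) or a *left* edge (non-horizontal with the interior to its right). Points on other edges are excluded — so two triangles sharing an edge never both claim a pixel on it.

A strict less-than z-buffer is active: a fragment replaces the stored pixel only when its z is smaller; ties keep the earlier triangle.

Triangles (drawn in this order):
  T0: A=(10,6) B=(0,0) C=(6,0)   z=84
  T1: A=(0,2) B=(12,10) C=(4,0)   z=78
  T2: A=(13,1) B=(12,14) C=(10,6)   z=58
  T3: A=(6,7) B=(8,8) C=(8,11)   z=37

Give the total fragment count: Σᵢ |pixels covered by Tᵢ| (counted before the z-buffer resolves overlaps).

T0:
  2·area = 36
  edge (10, 6)→(0, 0): d=(-10,-6) top-left  bias=+0
  edge (0, 0)→(6, 0): d=(6,0) top-left  bias=+0
  edge (6, 0)→(10, 6): d=(4,6) right/bottom  bias=-1
    (1,0)@(3, 1): e=[8,6,22] → #
    (2,0)@(5, 1): e=[20,6,10] → #
    (3,0)@(7, 1): e=[32,6,-2] → ·
    (1,1)@(3, 3): e=[-12,18,30] → ·
    (2,1)@(5, 3): e=[0,18,18] → #  [on edge]
    (3,1)@(7, 3): e=[12,18,6] → #
    (4,1)@(9, 3): e=[24,18,-6] → ·
    (2,2)@(5, 5): e=[-20,30,26] → ·
    (3,2)@(7, 5): e=[-8,30,14] → ·
    (4,2)@(9, 5): e=[4,30,2] → #
    (5,2)@(11, 5): e=[16,30,-10] → ·
    (4,3)@(9, 7): e=[-16,42,10] → ·
  covered (5 px):
    · # # · · · ·
    · · # # · · ·
    · · · · # · ·
    · · · · · · ·
    · · · · · · ·
    · · · · · · ·
    · · · · · · ·
T1:
  2·area = 56  (B↔C swapped to make it positive)
  edge (0, 2)→(4, 0): d=(4,-2) top-left  bias=+0
  edge (4, 0)→(12, 10): d=(8,10) right/bottom  bias=-1
  edge (12, 10)→(0, 2): d=(-12,-8) top-left  bias=+0
    (1,0)@(3, 1): e=[2,18,36] → #
    (2,0)@(5, 1): e=[6,-2,52] → ·
    (1,1)@(3, 3): e=[10,34,12] → #
    (2,1)@(5, 3): e=[14,14,28] → #
    (3,1)@(7, 3): e=[18,-6,44] → ·
    (1,2)@(3, 5): e=[18,50,-12] → ·
    (2,2)@(5, 5): e=[22,30,4] → #
    (3,2)@(7, 5): e=[26,10,20] → #
    (4,2)@(9, 5): e=[30,-10,36] → ·
    (2,3)@(5, 7): e=[30,46,-20] → ·
    (3,3)@(7, 7): e=[34,26,-4] → ·
    (4,3)@(9, 7): e=[38,6,12] → #
  covered (7 px):
    · # · · · · ·
    · # # · · · ·
    · · # # · · ·
    · · · · # · ·
    · · · · · # ·
    · · · · · · ·
    · · · · · · ·
T2:
  2·area = 34
  edge (13, 1)→(12, 14): d=(-1,13) right/bottom  bias=-1
  edge (12, 14)→(10, 6): d=(-2,-8) top-left  bias=+0
  edge (10, 6)→(13, 1): d=(3,-5) top-left  bias=+0
    (6,0)@(13, 1): e=[0,34,0] → ·  [on edge]
    (5,2)@(11, 5): e=[22,10,2] → #
    (6,2)@(13, 5): e=[-4,26,12] → ·
    (5,3)@(11, 7): e=[20,6,8] → #
    (6,3)@(13, 7): e=[-6,22,18] → ·
    (5,4)@(11, 9): e=[18,2,14] → #
    (6,4)@(13, 9): e=[-8,18,24] → ·
    (3,5)@(7, 11): e=[68,-34,0] → ·  [on edge]
    (5,5)@(11, 11): e=[16,-2,20] → ·
  covered (3 px):
    · · · · · · ·
    · · · · · · ·
    · · · · · # ·
    · · · · · # ·
    · · · · · # ·
    · · · · · · ·
    · · · · · · ·
T3:
  2·area = 6
  edge (6, 7)→(8, 8): d=(2,1) right/bottom  bias=-1
  edge (8, 8)→(8, 11): d=(0,3) right/bottom  bias=-1
  edge (8, 11)→(6, 7): d=(-2,-4) top-left  bias=+0
    (1,0)@(3, 1): e=[-9,15,0] → ·  [on edge]
    (2,2)@(5, 5): e=[-3,9,0] → ·  [on edge]
    (3,4)@(7, 9): e=[3,3,0] → #  [on edge]
    (4,4)@(9, 9): e=[1,-3,8] → ·
    (3,5)@(7, 11): e=[7,3,-4] → ·
    (4,6)@(9, 13): e=[9,-3,0] → ·  [on edge]
  covered (1 px):
    · · · · · · ·
    · · · · · · ·
    · · · · · · ·
    · · · · · · ·
    · · · # · · ·
    · · · · · · ·
    · · · · · · ·

Final: 16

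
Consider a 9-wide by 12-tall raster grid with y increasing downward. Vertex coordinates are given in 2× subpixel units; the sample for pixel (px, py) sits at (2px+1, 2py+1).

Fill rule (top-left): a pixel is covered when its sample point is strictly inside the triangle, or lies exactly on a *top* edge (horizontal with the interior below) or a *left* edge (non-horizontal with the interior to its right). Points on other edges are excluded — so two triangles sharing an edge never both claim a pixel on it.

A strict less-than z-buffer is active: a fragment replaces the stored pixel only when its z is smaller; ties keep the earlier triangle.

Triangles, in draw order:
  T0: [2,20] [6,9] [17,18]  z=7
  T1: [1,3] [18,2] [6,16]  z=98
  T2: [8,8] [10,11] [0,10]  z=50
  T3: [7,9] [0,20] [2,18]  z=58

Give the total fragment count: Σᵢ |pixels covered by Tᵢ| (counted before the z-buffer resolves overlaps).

T0:
  2·area = 157
  edge (2, 20)→(6, 9): d=(4,-11) top-left  bias=+0
  edge (6, 9)→(17, 18): d=(11,9) right/bottom  bias=-1
  edge (17, 18)→(2, 20): d=(-15,2) right/bottom  bias=-1
    (3,5)@(7, 11): e=[19,13,125] → █
    (4,5)@(9, 11): e=[41,-5,121] → ·
    (2,6)@(5, 13): e=[5,53,99] → █
    (4,6)@(9, 13): e=[49,17,91] → █
    (5,6)@(11, 13): e=[71,-1,87] → ·
    (2,7)@(5, 15): e=[13,75,69] → █
    (5,7)@(11, 15): e=[79,21,57] → █
    (6,7)@(13, 15): e=[101,3,53] → █
    (7,7)@(15, 15): e=[123,-15,49] → ·
    (2,8)@(5, 17): e=[21,97,39] → █
    (7,8)@(15, 17): e=[131,7,19] → █
    (8,8)@(17, 17): e=[153,-11,15] → ·
  covered (19 px):
    · · · · · · · · ·
    · · · · · · · · ·
    · · · · · · · · ·
    · · · · · · · · ·
    · · · · · · · · ·
    · · · █ · · · · ·
    · · █ █ █ · · · ·
    · · █ █ █ █ █ · ·
    · · █ █ █ █ █ █ ·
    · █ █ █ █ · · · ·
    · · · · · · · · ·
    · · · · · · · · ·
T1:
  2·area = 226
  edge (1, 3)→(18, 2): d=(17,-1) top-left  bias=+0
  edge (18, 2)→(6, 16): d=(-12,14) right/bottom  bias=-1
  edge (6, 16)→(1, 3): d=(-5,-13) top-left  bias=+0
    (0,1)@(1, 3): e=[0,226,0] → █  [on edge]
    (1,1)@(3, 3): e=[2,198,26] → █
    (2,1)@(5, 3): e=[4,170,52] → █
    (3,1)@(7, 3): e=[6,142,78] → █
    (4,1)@(9, 3): e=[8,114,104] → █
    (5,1)@(11, 3): e=[10,86,130] → █
    (6,1)@(13, 3): e=[12,58,156] → █
    (7,1)@(15, 3): e=[14,30,182] → █
    (8,1)@(17, 3): e=[16,2,208] → █
    (0,2)@(1, 5): e=[34,202,-10] → ·
    (1,2)@(3, 5): e=[36,174,16] → █
    (8,2)@(17, 5): e=[50,-22,198] → ·
  covered (31 px):
    · · · · · · · · ·
    █ █ █ █ █ █ █ █ █
    · █ █ █ █ █ █ █ ·
    · █ █ █ █ █ █ · ·
    · · █ █ █ █ · · ·
    · · █ █ █ · · · ·
    · · █ █ · · · · ·
    · · · · · · · · ·
    · · · · · · · · ·
    · · · · · · · · ·
    · · · · · · · · ·
    · · · · · · · · ·
T2:
  2·area = 28
  edge (8, 8)→(10, 11): d=(2,3) right/bottom  bias=-1
  edge (10, 11)→(0, 10): d=(-10,-1) top-left  bias=+0
  edge (0, 10)→(8, 8): d=(8,-2) top-left  bias=+0
    (2,4)@(5, 9): e=[11,15,2] → █
    (3,4)@(7, 9): e=[5,17,6] → █
    (4,4)@(9, 9): e=[-1,19,10] → ·
    (2,5)@(5, 11): e=[15,-5,18] → ·
    (3,5)@(7, 11): e=[9,-3,22] → ·
  covered (2 px):
    · · · · · · · · ·
    · · · · · · · · ·
    · · · · · · · · ·
    · · · · · · · · ·
    · · █ █ · · · · ·
    · · · · · · · · ·
    · · · · · · · · ·
    · · · · · · · · ·
    · · · · · · · · ·
    · · · · · · · · ·
    · · · · · · · · ·
    · · · · · · · · ·
T3:
  2·area = 8  (B↔C swapped to make it positive)
  edge (7, 9)→(2, 18): d=(-5,9) right/bottom  bias=-1
  edge (2, 18)→(0, 20): d=(-2,2) right/bottom  bias=-1
  edge (0, 20)→(7, 9): d=(7,-11) top-left  bias=+0
    (8,1)@(17, 3): e=[-60,0,68] → ·  [on edge]
    (7,2)@(15, 5): e=[-52,0,60] → ·  [on edge]
    (6,3)@(13, 7): e=[-44,0,52] → ·  [on edge]
    (3,4)@(7, 9): e=[0,8,0] → ·  [on edge]
    (5,4)@(11, 9): e=[-36,0,44] → ·  [on edge]
    (4,5)@(9, 11): e=[-28,0,36] → ·  [on edge]
    (3,6)@(7, 13): e=[-20,0,28] → ·  [on edge]
    (2,7)@(5, 15): e=[-12,0,20] → ·  [on edge]
    (1,8)@(3, 17): e=[-4,0,12] → ·  [on edge]
    (0,9)@(1, 19): e=[4,0,4] → ·  [on edge]
  covered (0 px):
    · · · · · · · · ·
    · · · · · · · · ·
    · · · · · · · · ·
    · · · · · · · · ·
    · · · · · · · · ·
    · · · · · · · · ·
    · · · · · · · · ·
    · · · · · · · · ·
    · · · · · · · · ·
    · · · · · · · · ·
    · · · · · · · · ·
    · · · · · · · · ·

Final: 52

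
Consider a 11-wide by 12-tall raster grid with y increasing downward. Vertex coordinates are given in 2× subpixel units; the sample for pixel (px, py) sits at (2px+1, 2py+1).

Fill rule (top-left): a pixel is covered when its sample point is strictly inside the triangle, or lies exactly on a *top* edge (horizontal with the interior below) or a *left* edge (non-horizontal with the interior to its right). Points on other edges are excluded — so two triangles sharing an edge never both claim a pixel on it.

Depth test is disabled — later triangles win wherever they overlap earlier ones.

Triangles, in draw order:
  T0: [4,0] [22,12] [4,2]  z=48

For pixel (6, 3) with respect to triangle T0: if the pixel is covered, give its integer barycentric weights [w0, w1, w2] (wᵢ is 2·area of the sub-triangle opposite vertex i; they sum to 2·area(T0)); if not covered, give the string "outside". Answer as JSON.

T0:
  2·area = 36
  edge (4, 0)→(22, 12): d=(18,12) right/bottom  bias=-1
  edge (22, 12)→(4, 2): d=(-18,-10) top-left  bias=+0
  edge (4, 2)→(4, 0): d=(0,-2) top-left  bias=+0
    (2,0)@(5, 1): e=[6,28,2] → #
    (3,0)@(7, 1): e=[-18,48,6] → ·
    (2,1)@(5, 3): e=[42,-8,2] → ·
    (3,1)@(7, 3): e=[18,12,6] → #
    (4,1)@(9, 3): e=[-6,32,10] → ·
    (3,2)@(7, 5): e=[54,-24,6] → ·
    (5,2)@(11, 5): e=[6,16,14] → #
    (6,2)@(13, 5): e=[-18,36,18] → ·
    (5,3)@(11, 7): e=[42,-20,14] → ·
    (6,3)@(13, 7): e=[18,0,18] → #  [on edge]
    (7,3)@(15, 7): e=[-6,20,22] → ·
    (6,4)@(13, 9): e=[54,-36,18] → ·
  covered (5 px):
    · · # · · · · · · · ·
    · · · # · · · · · · ·
    · · · · · # · · · · ·
    · · · · · · # · · · ·
    · · · · · · · · # · ·
    · · · · · · · · · · ·
    · · · · · · · · · · ·
    · · · · · · · · · · ·
    · · · · · · · · · · ·
    · · · · · · · · · · ·
    · · · · · · · · · · ·
    · · · · · · · · · · ·

Answer: [0,18,18]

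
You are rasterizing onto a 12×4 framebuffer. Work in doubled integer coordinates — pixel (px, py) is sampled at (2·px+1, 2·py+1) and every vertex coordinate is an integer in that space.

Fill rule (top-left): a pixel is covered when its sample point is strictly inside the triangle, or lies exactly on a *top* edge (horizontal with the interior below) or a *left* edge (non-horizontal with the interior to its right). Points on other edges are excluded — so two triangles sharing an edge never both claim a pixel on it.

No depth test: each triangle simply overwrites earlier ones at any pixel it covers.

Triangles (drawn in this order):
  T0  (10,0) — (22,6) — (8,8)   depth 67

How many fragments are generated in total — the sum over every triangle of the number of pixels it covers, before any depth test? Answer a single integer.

T0:
  2·area = 108
  edge (10, 0)→(22, 6): d=(12,6) right/bottom  bias=-1
  edge (22, 6)→(8, 8): d=(-14,2) right/bottom  bias=-1
  edge (8, 8)→(10, 0): d=(2,-8) top-left  bias=+0
    (5,0)@(11, 1): e=[6,92,10] → X
    (6,0)@(13, 1): e=[-6,88,26] → .
    (5,1)@(11, 3): e=[30,64,14] → X
    (6,1)@(13, 3): e=[18,60,30] → X
    (7,1)@(15, 3): e=[6,56,46] → X
    (8,1)@(17, 3): e=[-6,52,62] → .
    (4,2)@(9, 5): e=[66,40,2] → X
    (8,2)@(17, 5): e=[18,24,66] → X
    (9,2)@(19, 5): e=[6,20,82] → X
    (10,2)@(21, 5): e=[-6,16,98] → .
    (4,3)@(9, 7): e=[90,12,6] → X
    (7,3)@(15, 7): e=[54,0,54] → .  [on edge]
  covered (13 px):
    . . . . . X . . . . . .
    . . . . . X X X . . . .
    . . . . X X X X X X . .
    . . . . X X X . . . . .

Answer: 13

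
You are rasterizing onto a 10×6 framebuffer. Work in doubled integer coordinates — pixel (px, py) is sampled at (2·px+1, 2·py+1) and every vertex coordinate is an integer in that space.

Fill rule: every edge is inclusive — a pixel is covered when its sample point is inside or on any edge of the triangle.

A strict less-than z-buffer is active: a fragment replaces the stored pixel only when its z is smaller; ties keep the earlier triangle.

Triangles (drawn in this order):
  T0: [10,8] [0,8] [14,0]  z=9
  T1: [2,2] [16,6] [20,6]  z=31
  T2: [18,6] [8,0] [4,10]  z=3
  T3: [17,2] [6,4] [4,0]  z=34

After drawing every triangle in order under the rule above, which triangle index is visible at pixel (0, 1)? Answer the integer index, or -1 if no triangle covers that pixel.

T0:
  2·area = 80
  edge (10, 8)→(0, 8): d=(-10,0) inclusive
  edge (0, 8)→(14, 0): d=(14,-8) inclusive
  edge (14, 0)→(10, 8): d=(-4,8) inclusive
    (6,0)@(13, 1): e=[70,6,4] → #
    (7,0)@(15, 1): e=[70,22,-12] → ·
    (4,1)@(9, 3): e=[50,2,28] → #
    (5,1)@(11, 3): e=[50,18,12] → #
    (6,1)@(13, 3): e=[50,34,-4] → ·
    (3,2)@(7, 5): e=[30,14,36] → #
    (6,2)@(13, 5): e=[30,62,-12] → ·
    (1,3)@(3, 7): e=[10,10,60] → #
    (2,3)@(5, 7): e=[10,26,44] → #
    (5,3)@(11, 7): e=[10,74,-4] → ·
    (1,4)@(3, 9): e=[-10,38,52] → ·
    (2,4)@(5, 9): e=[-10,54,36] → ·
  covered (10 px):
    · · · · · · # · · ·
    · · · · # # · · · ·
    · · · # # # · · · ·
    · # # # # · · · · ·
    · · · · · · · · · ·
    · · · · · · · · · ·
T1:
  2·area = 16  (B↔C swapped to make it positive)
  edge (2, 2)→(20, 6): d=(18,4) inclusive
  edge (20, 6)→(16, 6): d=(-4,0) inclusive
  edge (16, 6)→(2, 2): d=(-14,-4) inclusive
    (6,2)@(13, 5): e=[10,4,2] → #
    (7,2)@(15, 5): e=[2,4,10] → #
    (8,2)@(17, 5): e=[-6,4,18] → ·
    (6,3)@(13, 7): e=[46,-4,-26] → ·
    (7,3)@(15, 7): e=[38,-4,-18] → ·
  covered (2 px):
    · · · · · · · · · ·
    · · · · · · · · · ·
    · · · · · · # # · ·
    · · · · · · · · · ·
    · · · · · · · · · ·
    · · · · · · · · · ·
T2:
  2·area = 124  (B↔C swapped to make it positive)
  edge (18, 6)→(4, 10): d=(-14,4) inclusive
  edge (4, 10)→(8, 0): d=(4,-10) inclusive
  edge (8, 0)→(18, 6): d=(10,6) inclusive
    (4,0)@(9, 1): e=[106,14,4] → #
    (5,0)@(11, 1): e=[98,34,-8] → ·
    (3,1)@(7, 3): e=[86,2,36] → #
    (5,1)@(11, 3): e=[70,42,12] → #
    (6,1)@(13, 3): e=[62,62,0] → #  [on edge]
    (7,1)@(15, 3): e=[54,82,-12] → ·
    (3,2)@(7, 5): e=[58,10,56] → #
    (7,2)@(15, 5): e=[26,90,8] → #
    (8,2)@(17, 5): e=[18,110,-4] → ·
    (3,3)@(7, 7): e=[30,18,76] → #
    (7,3)@(15, 7): e=[-2,98,28] → ·
    (2,4)@(5, 9): e=[10,6,108] → #
  covered (16 px):
    · · · · # · · · · ·
    · · · # # # # · · ·
    · · · # # # # # · ·
    · · · # # # # · · ·
    · · # # · · · · · ·
    · · · · · · · · · ·
T3:
  2·area = 48
  edge (17, 2)→(6, 4): d=(-11,2) inclusive
  edge (6, 4)→(4, 0): d=(-2,-4) inclusive
  edge (4, 0)→(17, 2): d=(13,2) inclusive
    (2,0)@(5, 1): e=[35,2,11] → #
    (3,0)@(7, 1): e=[31,10,7] → #
    (4,0)@(9, 1): e=[27,18,3] → #
    (5,0)@(11, 1): e=[23,26,-1] → ·
    (2,1)@(5, 3): e=[13,-2,37] → ·
    (3,1)@(7, 3): e=[9,6,33] → #
    (5,1)@(11, 3): e=[1,22,25] → #
    (6,1)@(13, 3): e=[-3,30,21] → ·
    (3,2)@(7, 5): e=[-13,2,59] → ·
    (4,2)@(9, 5): e=[-17,10,55] → ·
    (5,2)@(11, 5): e=[-21,18,51] → ·
  covered (6 px):
    · · # # # · · · · ·
    · · · # # # · · · ·
    · · · · · · · · · ·
    · · · · · · · · · ·
    · · · · · · · · · ·
    · · · · · · · · · ·

Z-buffer (winner per pixel, '.' = empty):
  . . 3 3 2 . 0 . . .
  . . . 2 2 2 2 . . .
  . . . 2 2 2 2 2 . .
  . 0 0 2 2 2 2 . . .
  . . 2 2 . . . . . .
  . . . . . . . . . .

Final: -1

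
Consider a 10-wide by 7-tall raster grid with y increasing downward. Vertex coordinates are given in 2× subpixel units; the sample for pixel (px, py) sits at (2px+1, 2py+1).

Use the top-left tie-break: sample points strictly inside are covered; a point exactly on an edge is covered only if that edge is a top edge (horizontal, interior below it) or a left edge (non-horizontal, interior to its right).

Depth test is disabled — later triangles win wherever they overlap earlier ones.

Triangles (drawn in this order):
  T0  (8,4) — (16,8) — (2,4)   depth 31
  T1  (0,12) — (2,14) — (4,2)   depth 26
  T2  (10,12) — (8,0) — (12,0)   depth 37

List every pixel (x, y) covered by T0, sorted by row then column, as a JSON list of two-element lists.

T0:
  2·area = 24
  edge (8, 4)→(16, 8): d=(8,4) right/bottom  bias=-1
  edge (16, 8)→(2, 4): d=(-14,-4) top-left  bias=+0
  edge (2, 4)→(8, 4): d=(6,0) top-left  bias=+0
    (3,2)@(7, 5): e=[12,6,6] → X
    (4,2)@(9, 5): e=[4,14,6] → X
    (5,2)@(11, 5): e=[-4,22,6] → .
    (3,3)@(7, 7): e=[28,-22,18] → .
    (4,3)@(9, 7): e=[20,-14,18] → .
    (6,3)@(13, 7): e=[4,2,18] → X
    (7,3)@(15, 7): e=[-4,10,18] → .
    (6,4)@(13, 9): e=[20,-26,30] → .
  covered (3 px):
    . . . . . . . . . .
    . . . . . . . . . .
    . . . X X . . . . .
    . . . . . . X . . .
    . . . . . . . . . .
    . . . . . . . . . .
    . . . . . . . . . .
T1:
  2·area = 28  (B↔C swapped to make it positive)
  edge (0, 12)→(4, 2): d=(4,-10) top-left  bias=+0
  edge (4, 2)→(2, 14): d=(-2,12) right/bottom  bias=-1
  edge (2, 14)→(0, 12): d=(-2,-2) top-left  bias=+0
    (1,2)@(3, 5): e=[2,6,20] → X
    (2,2)@(5, 5): e=[22,-18,24] → .
    (1,3)@(3, 7): e=[10,2,16] → X
    (2,3)@(5, 7): e=[30,-22,20] → .
    (1,4)@(3, 9): e=[18,-2,12] → .
    (0,5)@(1, 11): e=[6,18,4] → X
    (1,5)@(3, 11): e=[26,-6,8] → .
    (0,6)@(1, 13): e=[14,14,0] → X  [on edge]
    (1,6)@(3, 13): e=[34,-10,4] → .
  covered (4 px):
    . . . . . . . . . .
    . . . . . . . . . .
    . X . . . . . . . .
    . X . . . . . . . .
    . . . . . . . . . .
    X . . . . . . . . .
    X . . . . . . . . .
T2:
  2·area = 48
  edge (10, 12)→(8, 0): d=(-2,-12) top-left  bias=+0
  edge (8, 0)→(12, 0): d=(4,0) top-left  bias=+0
  edge (12, 0)→(10, 12): d=(-2,12) right/bottom  bias=-1
    (4,0)@(9, 1): e=[10,4,34] → X
    (5,0)@(11, 1): e=[34,4,10] → X
    (6,0)@(13, 1): e=[58,4,-14] → .
    (4,1)@(9, 3): e=[6,12,30] → X
    (6,1)@(13, 3): e=[54,12,-18] → .
    (4,2)@(9, 5): e=[2,20,26] → X
    (6,2)@(13, 5): e=[50,20,-22] → .
    (4,3)@(9, 7): e=[-2,28,22] → .
    (5,3)@(11, 7): e=[22,28,-2] → .
  covered (6 px):
    . . . . X X . . . .
    . . . . X X . . . .
    . . . . X X . . . .
    . . . . . . . . . .
    . . . . . . . . . .
    . . . . . . . . . .
    . . . . . . . . . .

Answer: [[3,2],[4,2],[6,3]]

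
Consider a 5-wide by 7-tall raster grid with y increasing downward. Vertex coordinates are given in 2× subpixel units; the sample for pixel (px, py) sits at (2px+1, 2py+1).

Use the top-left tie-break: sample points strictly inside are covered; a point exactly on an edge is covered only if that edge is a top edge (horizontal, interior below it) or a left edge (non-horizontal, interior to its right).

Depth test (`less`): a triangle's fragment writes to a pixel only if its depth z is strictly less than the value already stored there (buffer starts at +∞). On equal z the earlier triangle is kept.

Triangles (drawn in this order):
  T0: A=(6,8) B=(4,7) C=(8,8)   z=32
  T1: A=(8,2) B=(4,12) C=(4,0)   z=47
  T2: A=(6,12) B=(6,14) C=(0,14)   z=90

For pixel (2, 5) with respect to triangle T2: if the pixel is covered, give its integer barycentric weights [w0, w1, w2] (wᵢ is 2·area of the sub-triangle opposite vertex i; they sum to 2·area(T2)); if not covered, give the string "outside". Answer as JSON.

T0:
  2·area = 2
  edge (6, 8)→(4, 7): d=(-2,-1) top-left  bias=+0
  edge (4, 7)→(8, 8): d=(4,1) right/bottom  bias=-1
  edge (8, 8)→(6, 8): d=(-2,0) right/bottom  bias=-1
  covered (0 px):
    · · · · ·
    · · · · ·
    · · · · ·
    · · · · ·
    · · · · ·
    · · · · ·
    · · · · ·
T1:
  2·area = 48
  edge (8, 2)→(4, 12): d=(-4,10) right/bottom  bias=-1
  edge (4, 12)→(4, 0): d=(0,-12) top-left  bias=+0
  edge (4, 0)→(8, 2): d=(4,2) right/bottom  bias=-1
    (2,0)@(5, 1): e=[34,12,2] → #
    (3,0)@(7, 1): e=[14,36,-2] → ·
    (2,1)@(5, 3): e=[26,12,10] → #
    (3,1)@(7, 3): e=[6,36,6] → #
    (4,1)@(9, 3): e=[-14,60,2] → ·
    (2,2)@(5, 5): e=[18,12,18] → #
    (3,2)@(7, 5): e=[-2,36,14] → ·
    (2,3)@(5, 7): e=[10,12,26] → #
    (3,3)@(7, 7): e=[-10,36,22] → ·
    (2,4)@(5, 9): e=[2,12,34] → #
    (3,4)@(7, 9): e=[-18,36,30] → ·
    (2,5)@(5, 11): e=[-6,12,42] → ·
  covered (6 px):
    · · # · ·
    · · # # ·
    · · # · ·
    · · # · ·
    · · # · ·
    · · · · ·
    · · · · ·
T2:
  2·area = 12
  edge (6, 12)→(6, 14): d=(0,2) right/bottom  bias=-1
  edge (6, 14)→(0, 14): d=(-6,0) right/bottom  bias=-1
  edge (0, 14)→(6, 12): d=(6,-2) top-left  bias=+0
    (4,5)@(9, 11): e=[-6,18,0] → ·  [on edge]
    (1,6)@(3, 13): e=[6,6,0] → #  [on edge]
    (2,6)@(5, 13): e=[2,6,4] → #
    (3,6)@(7, 13): e=[-2,6,8] → ·
  covered (2 px):
    · · · · ·
    · · · · ·
    · · · · ·
    · · · · ·
    · · · · ·
    · · · · ·
    · # # · ·

Result: "outside"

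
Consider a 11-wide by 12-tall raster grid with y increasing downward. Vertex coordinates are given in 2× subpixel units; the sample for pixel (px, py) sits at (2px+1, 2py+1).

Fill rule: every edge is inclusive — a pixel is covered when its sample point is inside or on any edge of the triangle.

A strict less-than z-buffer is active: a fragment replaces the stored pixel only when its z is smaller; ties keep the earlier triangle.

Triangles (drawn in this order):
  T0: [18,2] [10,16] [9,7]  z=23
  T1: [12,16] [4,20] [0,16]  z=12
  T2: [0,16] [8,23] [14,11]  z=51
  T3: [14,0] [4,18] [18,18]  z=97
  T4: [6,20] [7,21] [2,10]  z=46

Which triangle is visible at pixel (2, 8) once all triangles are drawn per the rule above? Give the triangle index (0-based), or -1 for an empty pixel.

T0:
  2·area = 86
  edge (18, 2)→(10, 16): d=(-8,14) inclusive
  edge (10, 16)→(9, 7): d=(-1,-9) inclusive
  edge (9, 7)→(18, 2): d=(9,-5) inclusive
    (8,1)@(17, 3): e=[6,76,4] → X
    (9,1)@(19, 3): e=[-22,94,14] → .
    (6,2)@(13, 5): e=[46,38,2] → X
    (7,2)@(15, 5): e=[18,56,12] → X
    (8,2)@(17, 5): e=[-10,74,22] → .
    (4,3)@(9, 7): e=[86,0,0] → X  [on edge]
    (5,3)@(11, 7): e=[58,18,10] → X
    (8,3)@(17, 7): e=[-26,72,40] → .
    (4,4)@(9, 9): e=[70,-2,18] → .
    (5,4)@(11, 9): e=[42,16,28] → X
    (7,4)@(15, 9): e=[-14,52,48] → .
    (5,5)@(11, 11): e=[26,14,46] → X
  covered (11 px):
    . . . . . . . . . . .
    . . . . . . . . X . .
    . . . . . . X X . . .
    . . . . X X X X . . .
    . . . . . X X . . . .
    . . . . . X . . . . .
    . . . . . X . . . . .
    . . . . . . . . . . .
    . . . . . . . . . . .
    . . . . . . . . . . .
    . . . . . . . . . . .
    . . . . . . . . . . .
T1:
  2·area = 48
  edge (12, 16)→(4, 20): d=(-8,4) inclusive
  edge (4, 20)→(0, 16): d=(-4,-4) inclusive
  edge (0, 16)→(12, 16): d=(12,0) inclusive
    (0,8)@(1, 17): e=[36,0,12] → X  [on edge]
    (1,8)@(3, 17): e=[28,8,12] → X
    (2,8)@(5, 17): e=[20,16,12] → X
    (3,8)@(7, 17): e=[12,24,12] → X
    (4,8)@(9, 17): e=[4,32,12] → X
    (5,8)@(11, 17): e=[-4,40,12] → .
    (0,9)@(1, 19): e=[20,-8,36] → .
    (1,9)@(3, 19): e=[12,0,36] → X  [on edge]
    (3,9)@(7, 19): e=[-4,16,36] → .
    (4,9)@(9, 19): e=[-12,24,36] → .
    (1,10)@(3, 21): e=[-4,-8,60] → .
    (2,10)@(5, 21): e=[-12,0,60] → .  [on edge]
    (3,11)@(7, 23): e=[-36,0,84] → .  [on edge]
  covered (7 px):
    . . . . . . . . . . .
    . . . . . . . . . . .
    . . . . . . . . . . .
    . . . . . . . . . . .
    . . . . . . . . . . .
    . . . . . . . . . . .
    . . . . . . . . . . .
    . . . . . . . . . . .
    X X X X X . . . . . .
    . X X . . . . . . . .
    . . . . . . . . . . .
    . . . . . . . . . . .
T2:
  2·area = 138  (B↔C swapped to make it positive)
  edge (0, 16)→(14, 11): d=(14,-5) inclusive
  edge (14, 11)→(8, 23): d=(-6,12) inclusive
  edge (8, 23)→(0, 16): d=(-8,-7) inclusive
    (9,0)@(19, 1): e=[-115,0,253] → .  [on edge]
    (8,2)@(17, 5): e=[-69,0,207] → .  [on edge]
    (7,4)@(15, 9): e=[-23,0,161] → .  [on edge]
    (4,6)@(9, 13): e=[3,48,87] → X
    (5,6)@(11, 13): e=[13,24,101] → X
    (6,6)@(13, 13): e=[23,0,115] → X  [on edge]
    (7,6)@(15, 13): e=[33,-24,129] → .
    (1,7)@(3, 15): e=[1,108,29] → X
    (2,7)@(5, 15): e=[11,84,43] → X
    (3,7)@(7, 15): e=[21,60,57] → X
    (6,7)@(13, 15): e=[51,-12,99] → .
    (1,8)@(3, 17): e=[29,96,13] → X
    (5,8)@(11, 17): e=[69,0,69] → X  [on edge]
    (4,10)@(9, 21): e=[115,0,23] → X  [on edge]
  covered (18 px):
    . . . . . . . . . . .
    . . . . . . . . . . .
    . . . . . . . . . . .
    . . . . . . . . . . .
    . . . . . . . . . . .
    . . . . . . . . . . .
    . . . . X X X . . . .
    . X X X X X . . . . .
    . X X X X X . . . . .
    . . X X X . . . . . .
    . . . X X . . . . . .
    . . . . . . . . . . .
T3:
  2·area = 252  (B↔C swapped to make it positive)
  edge (14, 0)→(18, 18): d=(4,18) inclusive
  edge (18, 18)→(4, 18): d=(-14,0) inclusive
  edge (4, 18)→(14, 0): d=(10,-18) inclusive
    (6,1)@(13, 3): e=[30,210,12] → X
    (7,1)@(15, 3): e=[-6,210,48] → .
    (6,2)@(13, 5): e=[38,182,32] → X
    (7,2)@(15, 5): e=[2,182,68] → X
    (8,2)@(17, 5): e=[-34,182,104] → .
    (5,3)@(11, 7): e=[82,154,16] → X
    (8,3)@(17, 7): e=[-26,154,124] → .
    (4,4)@(9, 9): e=[126,126,0] → X  [on edge]
    (8,4)@(17, 9): e=[-18,126,144] → .
    (4,5)@(9, 11): e=[134,98,20] → X
    (8,5)@(17, 11): e=[-10,98,164] → .
    (3,6)@(7, 13): e=[178,70,4] → X
  covered (32 px):
    . . . . . . . . . . .
    . . . . . . X . . . .
    . . . . . . X X . . .
    . . . . . X X X . . .
    . . . . X X X X . . .
    . . . . X X X X . . .
    . . . X X X X X . . .
    . . . X X X X X X . .
    . . X X X X X X X . .
    . . . . . . . . . . .
    . . . . . . . . . . .
    . . . . . . . . . . .
T4:
  2·area = 6  (B↔C swapped to make it positive)
  edge (6, 20)→(2, 10): d=(-4,-10) inclusive
  edge (2, 10)→(7, 21): d=(5,11) inclusive
  edge (7, 21)→(6, 20): d=(-1,-1) inclusive
    (0,7)@(1, 15): e=[-30,36,0] → .  [on edge]
    (1,8)@(3, 17): e=[-18,24,0] → .  [on edge]
    (2,8)@(5, 17): e=[2,2,2] → X
    (3,8)@(7, 17): e=[22,-20,4] → .
    (2,9)@(5, 19): e=[-6,12,0] → .  [on edge]
    (3,10)@(7, 21): e=[6,0,0] → X  [on edge]
    (4,10)@(9, 21): e=[26,-22,2] → .
    (3,11)@(7, 23): e=[-2,10,-2] → .
    (4,11)@(9, 23): e=[18,-12,0] → .  [on edge]
  covered (2 px):
    . . . . . . . . . . .
    . . . . . . . . . . .
    . . . . . . . . . . .
    . . . . . . . . . . .
    . . . . . . . . . . .
    . . . . . . . . . . .
    . . . . . . . . . . .
    . . . . . . . . . . .
    . . X . . . . . . . .
    . . . . . . . . . . .
    . . . X . . . . . . .
    . . . . . . . . . . .

Z-buffer (winner per pixel, '.' = empty):
  . . . . . . . . . . .
  . . . . . . 3 . 0 . .
  . . . . . . 0 0 . . .
  . . . . 0 0 0 0 . . .
  . . . . 3 0 0 3 . . .
  . . . . 3 0 3 3 . . .
  . . . 3 2 0 2 3 . . .
  . 2 2 2 2 2 3 3 3 . .
  1 1 1 1 1 2 3 3 3 . .
  . 1 1 2 2 . . . . . .
  . . . 4 2 . . . . . .
  . . . . . . . . . . .

Result: 1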